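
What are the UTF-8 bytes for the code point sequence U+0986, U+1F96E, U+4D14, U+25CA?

U+0986: 3-byte form → E0 A6 86.
U+1F96E: 4-byte form → F0 9F A5 AE.
U+4D14: 3-byte form → E4 B4 94.
U+25CA: 3-byte form → E2 97 8A.
Concatenated (13 bytes): E0 A6 86 F0 9F A5 AE E4 B4 94 E2 97 8A.

E0 A6 86 F0 9F A5 AE E4 B4 94 E2 97 8A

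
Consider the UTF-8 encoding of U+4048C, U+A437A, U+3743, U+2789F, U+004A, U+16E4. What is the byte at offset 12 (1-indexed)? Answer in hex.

0xF0

1-indexed offset 12 is 0-indexed offset 11.
U+4048C → 4-byte form F1 80 92 8C at offsets 0–3.
U+A437A → 4-byte form F2 A4 8D BA at offsets 4–7.
U+3743 → 3-byte form E3 9D 83 at offsets 8–10.
U+2789F → 4-byte form F0 A7 A2 9F at offsets 11–14.
Offset 11 falls in char 4's range; it's byte 1 of F0 A7 A2 9F = 0xF0.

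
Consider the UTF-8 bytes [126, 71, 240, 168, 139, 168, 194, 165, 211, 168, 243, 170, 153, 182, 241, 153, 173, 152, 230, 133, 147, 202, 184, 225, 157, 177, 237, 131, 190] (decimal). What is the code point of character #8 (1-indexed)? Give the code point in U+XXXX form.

U+6153

Offset 0: leading byte 0x7E = 01111110 → 1-byte char #1 = 7E.
Offset 1: leading byte 0x47 = 01000111 → 1-byte char #2 = 47.
Offset 2: leading byte 0xF0 = 11110000 → 4-byte char #3 = F0 A8 8B A8.
Offset 6: leading byte 0xC2 = 11000010 → 2-byte char #4 = C2 A5.
Offset 8: leading byte 0xD3 = 11010011 → 2-byte char #5 = D3 A8.
Offset 10: leading byte 0xF3 = 11110011 → 4-byte char #6 = F3 AA 99 B6.
Offset 14: leading byte 0xF1 = 11110001 → 4-byte char #7 = F1 99 AD 98.
Offset 18: leading byte 0xE6 = 11100110 → 3-byte char #8 = E6 85 93.
Leading byte 0xE6 = 11100110 matches 1110xxxx → 3-byte sequence.
Byte 1: 0xE6 = 11100110, payload 0110 (4 bits).
Byte 2: 0x85 = 10000101 (10xxxxxx ✓), payload 000101.
Byte 3: 0x93 = 10010011 (10xxxxxx ✓), payload 010011.
Concatenate: 0110000101010011 = 0x6153 (16 bits → U+6153).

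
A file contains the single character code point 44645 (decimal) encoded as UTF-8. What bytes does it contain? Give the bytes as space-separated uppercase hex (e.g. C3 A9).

U+AE65 = 0xAE65 = 44645 decimal. In range U+0800–U+FFFF → 3-byte form: 1110xxxx 10xxxxxx 10xxxxxx.
Binary (16 bits): 1010111001100101.
Split 4+6+6: 1010 | 111001 | 100101.
Byte 1: 11101010 = 0xEA.
Byte 2: 10111001 = 0xB9.
Byte 3: 10100101 = 0xA5.

EA B9 A5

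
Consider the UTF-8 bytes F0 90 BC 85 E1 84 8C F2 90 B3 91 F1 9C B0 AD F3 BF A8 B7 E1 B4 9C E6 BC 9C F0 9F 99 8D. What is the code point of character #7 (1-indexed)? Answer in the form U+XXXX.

U+6F1C

Offset 0: leading byte 0xF0 = 11110000 → 4-byte char #1 = F0 90 BC 85.
Offset 4: leading byte 0xE1 = 11100001 → 3-byte char #2 = E1 84 8C.
Offset 7: leading byte 0xF2 = 11110010 → 4-byte char #3 = F2 90 B3 91.
Offset 11: leading byte 0xF1 = 11110001 → 4-byte char #4 = F1 9C B0 AD.
Offset 15: leading byte 0xF3 = 11110011 → 4-byte char #5 = F3 BF A8 B7.
Offset 19: leading byte 0xE1 = 11100001 → 3-byte char #6 = E1 B4 9C.
Offset 22: leading byte 0xE6 = 11100110 → 3-byte char #7 = E6 BC 9C.
Leading byte 0xE6 = 11100110 matches 1110xxxx → 3-byte sequence.
Byte 1: 0xE6 = 11100110, payload 0110 (4 bits).
Byte 2: 0xBC = 10111100 (10xxxxxx ✓), payload 111100.
Byte 3: 0x9C = 10011100 (10xxxxxx ✓), payload 011100.
Concatenate: 0110111100011100 = 0x6F1C (16 bits → U+6F1C).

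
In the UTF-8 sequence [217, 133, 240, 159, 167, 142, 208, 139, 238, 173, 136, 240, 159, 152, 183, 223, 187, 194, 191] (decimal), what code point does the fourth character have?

Offset 0: leading byte 0xD9 = 11011001 → 2-byte char #1 = D9 85.
Offset 2: leading byte 0xF0 = 11110000 → 4-byte char #2 = F0 9F A7 8E.
Offset 6: leading byte 0xD0 = 11010000 → 2-byte char #3 = D0 8B.
Offset 8: leading byte 0xEE = 11101110 → 3-byte char #4 = EE AD 88.
Leading byte 0xEE = 11101110 matches 1110xxxx → 3-byte sequence.
Byte 1: 0xEE = 11101110, payload 1110 (4 bits).
Byte 2: 0xAD = 10101101 (10xxxxxx ✓), payload 101101.
Byte 3: 0x88 = 10001000 (10xxxxxx ✓), payload 001000.
Concatenate: 1110101101001000 = 0xEB48 (16 bits → U+EB48).

U+EB48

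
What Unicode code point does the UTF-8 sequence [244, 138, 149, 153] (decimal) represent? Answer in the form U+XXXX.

U+10A559

Leading byte 0xF4 = 11110100 matches 11110xxx → 4-byte sequence.
Byte 1: 0xF4 = 11110100, payload 100 (3 bits).
Byte 2: 0x8A = 10001010 (10xxxxxx ✓), payload 001010.
Byte 3: 0x95 = 10010101 (10xxxxxx ✓), payload 010101.
Byte 4: 0x99 = 10011001 (10xxxxxx ✓), payload 011001.
Concatenate: 100001010010101011001 = 0x10A559 (21 bits → U+10A559).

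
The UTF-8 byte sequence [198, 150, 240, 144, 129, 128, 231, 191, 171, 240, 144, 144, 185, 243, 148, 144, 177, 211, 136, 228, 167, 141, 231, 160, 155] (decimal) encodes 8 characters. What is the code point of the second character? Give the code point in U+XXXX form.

U+10040

Offset 0: leading byte 0xC6 = 11000110 → 2-byte char #1 = C6 96.
Offset 2: leading byte 0xF0 = 11110000 → 4-byte char #2 = F0 90 81 80.
Leading byte 0xF0 = 11110000 matches 11110xxx → 4-byte sequence.
Byte 1: 0xF0 = 11110000, payload 000 (3 bits).
Byte 2: 0x90 = 10010000 (10xxxxxx ✓), payload 010000.
Byte 3: 0x81 = 10000001 (10xxxxxx ✓), payload 000001.
Byte 4: 0x80 = 10000000 (10xxxxxx ✓), payload 000000.
Concatenate: 000010000000001000000 = 0x10040 (21 bits → U+10040).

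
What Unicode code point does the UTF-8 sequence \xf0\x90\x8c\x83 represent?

U+10303

Leading byte 0xF0 = 11110000 matches 11110xxx → 4-byte sequence.
Byte 1: 0xF0 = 11110000, payload 000 (3 bits).
Byte 2: 0x90 = 10010000 (10xxxxxx ✓), payload 010000.
Byte 3: 0x8C = 10001100 (10xxxxxx ✓), payload 001100.
Byte 4: 0x83 = 10000011 (10xxxxxx ✓), payload 000011.
Concatenate: 000010000001100000011 = 0x10303 (21 bits → U+10303).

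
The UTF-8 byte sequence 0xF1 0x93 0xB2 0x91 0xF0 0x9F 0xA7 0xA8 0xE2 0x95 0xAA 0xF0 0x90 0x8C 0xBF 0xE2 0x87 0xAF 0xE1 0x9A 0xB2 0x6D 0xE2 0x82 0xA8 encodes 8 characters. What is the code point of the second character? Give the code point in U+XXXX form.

U+1F9E8

Offset 0: leading byte 0xF1 = 11110001 → 4-byte char #1 = F1 93 B2 91.
Offset 4: leading byte 0xF0 = 11110000 → 4-byte char #2 = F0 9F A7 A8.
Leading byte 0xF0 = 11110000 matches 11110xxx → 4-byte sequence.
Byte 1: 0xF0 = 11110000, payload 000 (3 bits).
Byte 2: 0x9F = 10011111 (10xxxxxx ✓), payload 011111.
Byte 3: 0xA7 = 10100111 (10xxxxxx ✓), payload 100111.
Byte 4: 0xA8 = 10101000 (10xxxxxx ✓), payload 101000.
Concatenate: 000011111100111101000 = 0x1F9E8 (21 bits → U+1F9E8).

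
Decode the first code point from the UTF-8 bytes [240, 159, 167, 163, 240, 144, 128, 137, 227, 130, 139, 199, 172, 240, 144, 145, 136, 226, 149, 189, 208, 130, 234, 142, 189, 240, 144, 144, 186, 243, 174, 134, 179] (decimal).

U+1F9E3

Offset 0: leading byte 0xF0 = 11110000 → 4-byte char #1 = F0 9F A7 A3.
Leading byte 0xF0 = 11110000 matches 11110xxx → 4-byte sequence.
Byte 1: 0xF0 = 11110000, payload 000 (3 bits).
Byte 2: 0x9F = 10011111 (10xxxxxx ✓), payload 011111.
Byte 3: 0xA7 = 10100111 (10xxxxxx ✓), payload 100111.
Byte 4: 0xA3 = 10100011 (10xxxxxx ✓), payload 100011.
Concatenate: 000011111100111100011 = 0x1F9E3 (21 bits → U+1F9E3).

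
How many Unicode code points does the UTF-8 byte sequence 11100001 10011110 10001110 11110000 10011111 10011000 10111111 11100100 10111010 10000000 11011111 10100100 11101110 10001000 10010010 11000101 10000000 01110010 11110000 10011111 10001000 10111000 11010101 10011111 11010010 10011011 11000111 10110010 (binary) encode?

Byte at offset 0: 0xE1 = 11100001 → 3-byte char (#1). Advance 3.
Byte at offset 3: 0xF0 = 11110000 → 4-byte char (#2). Advance 4.
Byte at offset 7: 0xE4 = 11100100 → 3-byte char (#3). Advance 3.
Byte at offset 10: 0xDF = 11011111 → 2-byte char (#4). Advance 2.
Byte at offset 12: 0xEE = 11101110 → 3-byte char (#5). Advance 3.
Byte at offset 15: 0xC5 = 11000101 → 2-byte char (#6). Advance 2.
Byte at offset 17: 0x72 = 01110010 → 1-byte char (#7). Advance 1.
Byte at offset 18: 0xF0 = 11110000 → 4-byte char (#8). Advance 4.
Byte at offset 22: 0xD5 = 11010101 → 2-byte char (#9). Advance 2.
Byte at offset 24: 0xD2 = 11010010 → 2-byte char (#10). Advance 2.
Byte at offset 26: 0xC7 = 11000111 → 2-byte char (#11). Advance 2.
Reached end at offset 28 after 11 code points.

11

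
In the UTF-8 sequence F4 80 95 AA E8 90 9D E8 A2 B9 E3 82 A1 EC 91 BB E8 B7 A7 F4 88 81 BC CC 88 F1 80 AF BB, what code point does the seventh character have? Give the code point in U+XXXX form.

Offset 0: leading byte 0xF4 = 11110100 → 4-byte char #1 = F4 80 95 AA.
Offset 4: leading byte 0xE8 = 11101000 → 3-byte char #2 = E8 90 9D.
Offset 7: leading byte 0xE8 = 11101000 → 3-byte char #3 = E8 A2 B9.
Offset 10: leading byte 0xE3 = 11100011 → 3-byte char #4 = E3 82 A1.
Offset 13: leading byte 0xEC = 11101100 → 3-byte char #5 = EC 91 BB.
Offset 16: leading byte 0xE8 = 11101000 → 3-byte char #6 = E8 B7 A7.
Offset 19: leading byte 0xF4 = 11110100 → 4-byte char #7 = F4 88 81 BC.
Leading byte 0xF4 = 11110100 matches 11110xxx → 4-byte sequence.
Byte 1: 0xF4 = 11110100, payload 100 (3 bits).
Byte 2: 0x88 = 10001000 (10xxxxxx ✓), payload 001000.
Byte 3: 0x81 = 10000001 (10xxxxxx ✓), payload 000001.
Byte 4: 0xBC = 10111100 (10xxxxxx ✓), payload 111100.
Concatenate: 100001000000001111100 = 0x10807C (21 bits → U+10807C).

U+10807C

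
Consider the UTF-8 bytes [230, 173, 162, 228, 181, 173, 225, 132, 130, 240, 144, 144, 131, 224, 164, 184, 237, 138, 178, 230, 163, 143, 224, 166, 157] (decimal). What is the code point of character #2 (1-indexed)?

U+4D6D

Offset 0: leading byte 0xE6 = 11100110 → 3-byte char #1 = E6 AD A2.
Offset 3: leading byte 0xE4 = 11100100 → 3-byte char #2 = E4 B5 AD.
Leading byte 0xE4 = 11100100 matches 1110xxxx → 3-byte sequence.
Byte 1: 0xE4 = 11100100, payload 0100 (4 bits).
Byte 2: 0xB5 = 10110101 (10xxxxxx ✓), payload 110101.
Byte 3: 0xAD = 10101101 (10xxxxxx ✓), payload 101101.
Concatenate: 0100110101101101 = 0x4D6D (16 bits → U+4D6D).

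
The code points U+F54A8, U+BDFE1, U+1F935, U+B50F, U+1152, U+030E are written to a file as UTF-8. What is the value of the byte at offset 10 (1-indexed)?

1-indexed offset 10 is 0-indexed offset 9.
U+F54A8 → 4-byte form F3 B5 92 A8 at offsets 0–3.
U+BDFE1 → 4-byte form F2 BD BF A1 at offsets 4–7.
U+1F935 → 4-byte form F0 9F A4 B5 at offsets 8–11.
Offset 9 falls in char 3's range; it's byte 2 of F0 9F A4 B5 = 0x9F.

0x9F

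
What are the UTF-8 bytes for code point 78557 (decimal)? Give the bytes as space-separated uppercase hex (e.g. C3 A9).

F0 93 8B 9D

U+132DD = 0x132DD = 78557 decimal. In range U+10000–U+10FFFF → 4-byte form: 11110xxx 10xxxxxx 10xxxxxx 10xxxxxx.
Binary (21 bits): 000010011001011011101.
Split 3+6+6+6: 000 | 010011 | 001011 | 011101.
Byte 1: 11110000 = 0xF0.
Byte 2: 10010011 = 0x93.
Byte 3: 10001011 = 0x8B.
Byte 4: 10011101 = 0x9D.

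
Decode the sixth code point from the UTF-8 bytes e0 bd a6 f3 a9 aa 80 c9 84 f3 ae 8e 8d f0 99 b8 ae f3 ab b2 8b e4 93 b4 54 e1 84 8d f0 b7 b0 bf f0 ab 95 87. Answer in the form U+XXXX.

U+EBC8B

Offset 0: leading byte 0xE0 = 11100000 → 3-byte char #1 = E0 BD A6.
Offset 3: leading byte 0xF3 = 11110011 → 4-byte char #2 = F3 A9 AA 80.
Offset 7: leading byte 0xC9 = 11001001 → 2-byte char #3 = C9 84.
Offset 9: leading byte 0xF3 = 11110011 → 4-byte char #4 = F3 AE 8E 8D.
Offset 13: leading byte 0xF0 = 11110000 → 4-byte char #5 = F0 99 B8 AE.
Offset 17: leading byte 0xF3 = 11110011 → 4-byte char #6 = F3 AB B2 8B.
Leading byte 0xF3 = 11110011 matches 11110xxx → 4-byte sequence.
Byte 1: 0xF3 = 11110011, payload 011 (3 bits).
Byte 2: 0xAB = 10101011 (10xxxxxx ✓), payload 101011.
Byte 3: 0xB2 = 10110010 (10xxxxxx ✓), payload 110010.
Byte 4: 0x8B = 10001011 (10xxxxxx ✓), payload 001011.
Concatenate: 011101011110010001011 = 0xEBC8B (21 bits → U+EBC8B).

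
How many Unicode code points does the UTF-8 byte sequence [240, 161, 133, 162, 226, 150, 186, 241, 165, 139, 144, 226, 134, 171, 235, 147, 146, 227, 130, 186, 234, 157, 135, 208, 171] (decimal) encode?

Byte at offset 0: 0xF0 = 11110000 → 4-byte char (#1). Advance 4.
Byte at offset 4: 0xE2 = 11100010 → 3-byte char (#2). Advance 3.
Byte at offset 7: 0xF1 = 11110001 → 4-byte char (#3). Advance 4.
Byte at offset 11: 0xE2 = 11100010 → 3-byte char (#4). Advance 3.
Byte at offset 14: 0xEB = 11101011 → 3-byte char (#5). Advance 3.
Byte at offset 17: 0xE3 = 11100011 → 3-byte char (#6). Advance 3.
Byte at offset 20: 0xEA = 11101010 → 3-byte char (#7). Advance 3.
Byte at offset 23: 0xD0 = 11010000 → 2-byte char (#8). Advance 2.
Reached end at offset 25 after 8 code points.

8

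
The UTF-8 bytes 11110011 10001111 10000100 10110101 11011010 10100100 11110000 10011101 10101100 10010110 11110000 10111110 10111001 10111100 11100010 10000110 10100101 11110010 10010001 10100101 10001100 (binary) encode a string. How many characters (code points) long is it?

Byte at offset 0: 0xF3 = 11110011 → 4-byte char (#1). Advance 4.
Byte at offset 4: 0xDA = 11011010 → 2-byte char (#2). Advance 2.
Byte at offset 6: 0xF0 = 11110000 → 4-byte char (#3). Advance 4.
Byte at offset 10: 0xF0 = 11110000 → 4-byte char (#4). Advance 4.
Byte at offset 14: 0xE2 = 11100010 → 3-byte char (#5). Advance 3.
Byte at offset 17: 0xF2 = 11110010 → 4-byte char (#6). Advance 4.
Reached end at offset 21 after 6 code points.

6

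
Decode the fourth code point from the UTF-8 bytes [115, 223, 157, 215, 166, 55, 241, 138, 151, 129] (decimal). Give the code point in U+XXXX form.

U+0037

Offset 0: leading byte 0x73 = 01110011 → 1-byte char #1 = 73.
Offset 1: leading byte 0xDF = 11011111 → 2-byte char #2 = DF 9D.
Offset 3: leading byte 0xD7 = 11010111 → 2-byte char #3 = D7 A6.
Offset 5: leading byte 0x37 = 00110111 → 1-byte char #4 = 37.
Leading byte 0x37 = 00110111 matches 0xxxxxxx → 1-byte sequence.
Byte 1: 0x37 = 00110111, payload 0110111 (7 bits).
Concatenate: 0110111 = 0x37 (7 bits → U+0037).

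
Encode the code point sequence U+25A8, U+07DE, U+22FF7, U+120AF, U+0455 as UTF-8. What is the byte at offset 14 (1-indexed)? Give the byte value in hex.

1-indexed offset 14 is 0-indexed offset 13.
U+25A8 → 3-byte form E2 96 A8 at offsets 0–2.
U+07DE → 2-byte form DF 9E at offsets 3–4.
U+22FF7 → 4-byte form F0 A2 BF B7 at offsets 5–8.
U+120AF → 4-byte form F0 92 82 AF at offsets 9–12.
U+0455 → 2-byte form D1 95 at offsets 13–14.
Offset 13 falls in char 5's range; it's byte 1 of D1 95 = 0xD1.

0xD1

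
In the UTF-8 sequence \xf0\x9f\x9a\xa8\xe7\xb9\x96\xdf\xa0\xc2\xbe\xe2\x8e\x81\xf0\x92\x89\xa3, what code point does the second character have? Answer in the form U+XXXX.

U+7E56

Offset 0: leading byte 0xF0 = 11110000 → 4-byte char #1 = F0 9F 9A A8.
Offset 4: leading byte 0xE7 = 11100111 → 3-byte char #2 = E7 B9 96.
Leading byte 0xE7 = 11100111 matches 1110xxxx → 3-byte sequence.
Byte 1: 0xE7 = 11100111, payload 0111 (4 bits).
Byte 2: 0xB9 = 10111001 (10xxxxxx ✓), payload 111001.
Byte 3: 0x96 = 10010110 (10xxxxxx ✓), payload 010110.
Concatenate: 0111111001010110 = 0x7E56 (16 bits → U+7E56).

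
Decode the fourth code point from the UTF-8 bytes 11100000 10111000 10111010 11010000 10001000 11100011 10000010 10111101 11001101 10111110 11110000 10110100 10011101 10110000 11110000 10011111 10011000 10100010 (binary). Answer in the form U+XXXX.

U+037E

Offset 0: leading byte 0xE0 = 11100000 → 3-byte char #1 = E0 B8 BA.
Offset 3: leading byte 0xD0 = 11010000 → 2-byte char #2 = D0 88.
Offset 5: leading byte 0xE3 = 11100011 → 3-byte char #3 = E3 82 BD.
Offset 8: leading byte 0xCD = 11001101 → 2-byte char #4 = CD BE.
Leading byte 0xCD = 11001101 matches 110xxxxx → 2-byte sequence.
Byte 1: 0xCD = 11001101, payload 01101 (5 bits).
Byte 2: 0xBE = 10111110 (10xxxxxx ✓), payload 111110.
Concatenate: 01101111110 = 0x37E (11 bits → U+037E).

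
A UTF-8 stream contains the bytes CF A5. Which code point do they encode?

U+03E5

Leading byte 0xCF = 11001111 matches 110xxxxx → 2-byte sequence.
Byte 1: 0xCF = 11001111, payload 01111 (5 bits).
Byte 2: 0xA5 = 10100101 (10xxxxxx ✓), payload 100101.
Concatenate: 01111100101 = 0x3E5 (11 bits → U+03E5).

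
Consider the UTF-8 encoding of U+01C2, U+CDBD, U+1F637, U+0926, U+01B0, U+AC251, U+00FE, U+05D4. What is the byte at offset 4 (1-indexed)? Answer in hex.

1-indexed offset 4 is 0-indexed offset 3.
U+01C2 → 2-byte form C7 82 at offsets 0–1.
U+CDBD → 3-byte form EC B6 BD at offsets 2–4.
Offset 3 falls in char 2's range; it's byte 2 of EC B6 BD = 0xB6.

0xB6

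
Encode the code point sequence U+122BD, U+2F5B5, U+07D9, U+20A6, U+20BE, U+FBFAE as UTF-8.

U+122BD: 4-byte form → F0 92 8A BD.
U+2F5B5: 4-byte form → F0 AF 96 B5.
U+07D9: 2-byte form → DF 99.
U+20A6: 3-byte form → E2 82 A6.
U+20BE: 3-byte form → E2 82 BE.
U+FBFAE: 4-byte form → F3 BB BE AE.
Concatenated (20 bytes): F0 92 8A BD F0 AF 96 B5 DF 99 E2 82 A6 E2 82 BE F3 BB BE AE.

F0 92 8A BD F0 AF 96 B5 DF 99 E2 82 A6 E2 82 BE F3 BB BE AE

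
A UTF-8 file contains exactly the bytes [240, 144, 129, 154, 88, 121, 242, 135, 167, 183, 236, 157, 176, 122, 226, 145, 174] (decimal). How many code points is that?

7

Byte at offset 0: 0xF0 = 11110000 → 4-byte char (#1). Advance 4.
Byte at offset 4: 0x58 = 01011000 → 1-byte char (#2). Advance 1.
Byte at offset 5: 0x79 = 01111001 → 1-byte char (#3). Advance 1.
Byte at offset 6: 0xF2 = 11110010 → 4-byte char (#4). Advance 4.
Byte at offset 10: 0xEC = 11101100 → 3-byte char (#5). Advance 3.
Byte at offset 13: 0x7A = 01111010 → 1-byte char (#6). Advance 1.
Byte at offset 14: 0xE2 = 11100010 → 3-byte char (#7). Advance 3.
Reached end at offset 17 after 7 code points.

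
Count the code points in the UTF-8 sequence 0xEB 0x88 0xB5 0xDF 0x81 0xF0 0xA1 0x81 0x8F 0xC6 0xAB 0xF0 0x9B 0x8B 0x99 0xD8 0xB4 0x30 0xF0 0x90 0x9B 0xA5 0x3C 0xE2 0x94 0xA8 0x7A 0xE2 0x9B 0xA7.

12

Byte at offset 0: 0xEB = 11101011 → 3-byte char (#1). Advance 3.
Byte at offset 3: 0xDF = 11011111 → 2-byte char (#2). Advance 2.
Byte at offset 5: 0xF0 = 11110000 → 4-byte char (#3). Advance 4.
Byte at offset 9: 0xC6 = 11000110 → 2-byte char (#4). Advance 2.
Byte at offset 11: 0xF0 = 11110000 → 4-byte char (#5). Advance 4.
Byte at offset 15: 0xD8 = 11011000 → 2-byte char (#6). Advance 2.
Byte at offset 17: 0x30 = 00110000 → 1-byte char (#7). Advance 1.
Byte at offset 18: 0xF0 = 11110000 → 4-byte char (#8). Advance 4.
Byte at offset 22: 0x3C = 00111100 → 1-byte char (#9). Advance 1.
Byte at offset 23: 0xE2 = 11100010 → 3-byte char (#10). Advance 3.
Byte at offset 26: 0x7A = 01111010 → 1-byte char (#11). Advance 1.
Byte at offset 27: 0xE2 = 11100010 → 3-byte char (#12). Advance 3.
Reached end at offset 30 after 12 code points.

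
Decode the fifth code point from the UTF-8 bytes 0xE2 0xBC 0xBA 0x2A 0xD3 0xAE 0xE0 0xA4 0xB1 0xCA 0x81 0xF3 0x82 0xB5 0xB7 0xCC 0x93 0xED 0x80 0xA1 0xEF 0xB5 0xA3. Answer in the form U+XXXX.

U+0281

Offset 0: leading byte 0xE2 = 11100010 → 3-byte char #1 = E2 BC BA.
Offset 3: leading byte 0x2A = 00101010 → 1-byte char #2 = 2A.
Offset 4: leading byte 0xD3 = 11010011 → 2-byte char #3 = D3 AE.
Offset 6: leading byte 0xE0 = 11100000 → 3-byte char #4 = E0 A4 B1.
Offset 9: leading byte 0xCA = 11001010 → 2-byte char #5 = CA 81.
Leading byte 0xCA = 11001010 matches 110xxxxx → 2-byte sequence.
Byte 1: 0xCA = 11001010, payload 01010 (5 bits).
Byte 2: 0x81 = 10000001 (10xxxxxx ✓), payload 000001.
Concatenate: 01010000001 = 0x281 (11 bits → U+0281).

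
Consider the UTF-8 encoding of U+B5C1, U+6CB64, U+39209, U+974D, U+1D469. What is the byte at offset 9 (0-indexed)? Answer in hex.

U+B5C1 → 3-byte form EB 97 81 at offsets 0–2.
U+6CB64 → 4-byte form F1 AC AD A4 at offsets 3–6.
U+39209 → 4-byte form F0 B9 88 89 at offsets 7–10.
Offset 9 falls in char 3's range; it's byte 3 of F0 B9 88 89 = 0x88.

0x88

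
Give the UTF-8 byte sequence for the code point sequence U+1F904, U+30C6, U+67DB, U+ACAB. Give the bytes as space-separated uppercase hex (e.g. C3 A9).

U+1F904: 4-byte form → F0 9F A4 84.
U+30C6: 3-byte form → E3 83 86.
U+67DB: 3-byte form → E6 9F 9B.
U+ACAB: 3-byte form → EA B2 AB.
Concatenated (13 bytes): F0 9F A4 84 E3 83 86 E6 9F 9B EA B2 AB.

F0 9F A4 84 E3 83 86 E6 9F 9B EA B2 AB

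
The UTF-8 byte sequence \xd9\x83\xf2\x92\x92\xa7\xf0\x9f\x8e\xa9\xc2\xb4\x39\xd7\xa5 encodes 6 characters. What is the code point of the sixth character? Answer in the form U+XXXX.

Offset 0: leading byte 0xD9 = 11011001 → 2-byte char #1 = D9 83.
Offset 2: leading byte 0xF2 = 11110010 → 4-byte char #2 = F2 92 92 A7.
Offset 6: leading byte 0xF0 = 11110000 → 4-byte char #3 = F0 9F 8E A9.
Offset 10: leading byte 0xC2 = 11000010 → 2-byte char #4 = C2 B4.
Offset 12: leading byte 0x39 = 00111001 → 1-byte char #5 = 39.
Offset 13: leading byte 0xD7 = 11010111 → 2-byte char #6 = D7 A5.
Leading byte 0xD7 = 11010111 matches 110xxxxx → 2-byte sequence.
Byte 1: 0xD7 = 11010111, payload 10111 (5 bits).
Byte 2: 0xA5 = 10100101 (10xxxxxx ✓), payload 100101.
Concatenate: 10111100101 = 0x5E5 (11 bits → U+05E5).

U+05E5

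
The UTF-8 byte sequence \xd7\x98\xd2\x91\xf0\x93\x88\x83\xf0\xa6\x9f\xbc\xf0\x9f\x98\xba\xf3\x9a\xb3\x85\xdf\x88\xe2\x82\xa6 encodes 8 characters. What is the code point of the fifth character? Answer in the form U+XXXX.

Offset 0: leading byte 0xD7 = 11010111 → 2-byte char #1 = D7 98.
Offset 2: leading byte 0xD2 = 11010010 → 2-byte char #2 = D2 91.
Offset 4: leading byte 0xF0 = 11110000 → 4-byte char #3 = F0 93 88 83.
Offset 8: leading byte 0xF0 = 11110000 → 4-byte char #4 = F0 A6 9F BC.
Offset 12: leading byte 0xF0 = 11110000 → 4-byte char #5 = F0 9F 98 BA.
Leading byte 0xF0 = 11110000 matches 11110xxx → 4-byte sequence.
Byte 1: 0xF0 = 11110000, payload 000 (3 bits).
Byte 2: 0x9F = 10011111 (10xxxxxx ✓), payload 011111.
Byte 3: 0x98 = 10011000 (10xxxxxx ✓), payload 011000.
Byte 4: 0xBA = 10111010 (10xxxxxx ✓), payload 111010.
Concatenate: 000011111011000111010 = 0x1F63A (21 bits → U+1F63A).

U+1F63A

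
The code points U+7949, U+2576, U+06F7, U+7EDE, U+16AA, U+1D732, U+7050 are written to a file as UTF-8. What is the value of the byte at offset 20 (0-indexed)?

0x90

U+7949 → 3-byte form E7 A5 89 at offsets 0–2.
U+2576 → 3-byte form E2 95 B6 at offsets 3–5.
U+06F7 → 2-byte form DB B7 at offsets 6–7.
U+7EDE → 3-byte form E7 BB 9E at offsets 8–10.
U+16AA → 3-byte form E1 9A AA at offsets 11–13.
U+1D732 → 4-byte form F0 9D 9C B2 at offsets 14–17.
U+7050 → 3-byte form E7 81 90 at offsets 18–20.
Offset 20 falls in char 7's range; it's byte 3 of E7 81 90 = 0x90.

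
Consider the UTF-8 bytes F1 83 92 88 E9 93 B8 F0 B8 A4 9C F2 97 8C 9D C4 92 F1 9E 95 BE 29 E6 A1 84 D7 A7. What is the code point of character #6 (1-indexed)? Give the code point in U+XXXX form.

U+5E57E

Offset 0: leading byte 0xF1 = 11110001 → 4-byte char #1 = F1 83 92 88.
Offset 4: leading byte 0xE9 = 11101001 → 3-byte char #2 = E9 93 B8.
Offset 7: leading byte 0xF0 = 11110000 → 4-byte char #3 = F0 B8 A4 9C.
Offset 11: leading byte 0xF2 = 11110010 → 4-byte char #4 = F2 97 8C 9D.
Offset 15: leading byte 0xC4 = 11000100 → 2-byte char #5 = C4 92.
Offset 17: leading byte 0xF1 = 11110001 → 4-byte char #6 = F1 9E 95 BE.
Leading byte 0xF1 = 11110001 matches 11110xxx → 4-byte sequence.
Byte 1: 0xF1 = 11110001, payload 001 (3 bits).
Byte 2: 0x9E = 10011110 (10xxxxxx ✓), payload 011110.
Byte 3: 0x95 = 10010101 (10xxxxxx ✓), payload 010101.
Byte 4: 0xBE = 10111110 (10xxxxxx ✓), payload 111110.
Concatenate: 001011110010101111110 = 0x5E57E (21 bits → U+5E57E).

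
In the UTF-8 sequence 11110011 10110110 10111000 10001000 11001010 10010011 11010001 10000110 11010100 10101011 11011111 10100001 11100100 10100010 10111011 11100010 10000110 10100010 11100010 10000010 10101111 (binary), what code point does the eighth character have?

Offset 0: leading byte 0xF3 = 11110011 → 4-byte char #1 = F3 B6 B8 88.
Offset 4: leading byte 0xCA = 11001010 → 2-byte char #2 = CA 93.
Offset 6: leading byte 0xD1 = 11010001 → 2-byte char #3 = D1 86.
Offset 8: leading byte 0xD4 = 11010100 → 2-byte char #4 = D4 AB.
Offset 10: leading byte 0xDF = 11011111 → 2-byte char #5 = DF A1.
Offset 12: leading byte 0xE4 = 11100100 → 3-byte char #6 = E4 A2 BB.
Offset 15: leading byte 0xE2 = 11100010 → 3-byte char #7 = E2 86 A2.
Offset 18: leading byte 0xE2 = 11100010 → 3-byte char #8 = E2 82 AF.
Leading byte 0xE2 = 11100010 matches 1110xxxx → 3-byte sequence.
Byte 1: 0xE2 = 11100010, payload 0010 (4 bits).
Byte 2: 0x82 = 10000010 (10xxxxxx ✓), payload 000010.
Byte 3: 0xAF = 10101111 (10xxxxxx ✓), payload 101111.
Concatenate: 0010000010101111 = 0x20AF (16 bits → U+20AF).

U+20AF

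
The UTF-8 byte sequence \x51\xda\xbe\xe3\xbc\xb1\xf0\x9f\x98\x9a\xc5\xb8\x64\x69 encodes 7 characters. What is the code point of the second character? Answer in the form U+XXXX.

Offset 0: leading byte 0x51 = 01010001 → 1-byte char #1 = 51.
Offset 1: leading byte 0xDA = 11011010 → 2-byte char #2 = DA BE.
Leading byte 0xDA = 11011010 matches 110xxxxx → 2-byte sequence.
Byte 1: 0xDA = 11011010, payload 11010 (5 bits).
Byte 2: 0xBE = 10111110 (10xxxxxx ✓), payload 111110.
Concatenate: 11010111110 = 0x6BE (11 bits → U+06BE).

U+06BE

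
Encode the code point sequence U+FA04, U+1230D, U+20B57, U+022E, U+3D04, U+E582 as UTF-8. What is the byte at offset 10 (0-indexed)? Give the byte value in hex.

0x97

U+FA04 → 3-byte form EF A8 84 at offsets 0–2.
U+1230D → 4-byte form F0 92 8C 8D at offsets 3–6.
U+20B57 → 4-byte form F0 A0 AD 97 at offsets 7–10.
Offset 10 falls in char 3's range; it's byte 4 of F0 A0 AD 97 = 0x97.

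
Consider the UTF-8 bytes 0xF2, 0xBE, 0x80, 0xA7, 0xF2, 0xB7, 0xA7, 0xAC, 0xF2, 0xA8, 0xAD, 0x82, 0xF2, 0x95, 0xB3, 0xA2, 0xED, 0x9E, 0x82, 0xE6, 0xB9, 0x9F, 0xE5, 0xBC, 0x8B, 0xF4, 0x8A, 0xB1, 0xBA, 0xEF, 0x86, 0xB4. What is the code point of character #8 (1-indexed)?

U+10AC7A

Offset 0: leading byte 0xF2 = 11110010 → 4-byte char #1 = F2 BE 80 A7.
Offset 4: leading byte 0xF2 = 11110010 → 4-byte char #2 = F2 B7 A7 AC.
Offset 8: leading byte 0xF2 = 11110010 → 4-byte char #3 = F2 A8 AD 82.
Offset 12: leading byte 0xF2 = 11110010 → 4-byte char #4 = F2 95 B3 A2.
Offset 16: leading byte 0xED = 11101101 → 3-byte char #5 = ED 9E 82.
Offset 19: leading byte 0xE6 = 11100110 → 3-byte char #6 = E6 B9 9F.
Offset 22: leading byte 0xE5 = 11100101 → 3-byte char #7 = E5 BC 8B.
Offset 25: leading byte 0xF4 = 11110100 → 4-byte char #8 = F4 8A B1 BA.
Leading byte 0xF4 = 11110100 matches 11110xxx → 4-byte sequence.
Byte 1: 0xF4 = 11110100, payload 100 (3 bits).
Byte 2: 0x8A = 10001010 (10xxxxxx ✓), payload 001010.
Byte 3: 0xB1 = 10110001 (10xxxxxx ✓), payload 110001.
Byte 4: 0xBA = 10111010 (10xxxxxx ✓), payload 111010.
Concatenate: 100001010110001111010 = 0x10AC7A (21 bits → U+10AC7A).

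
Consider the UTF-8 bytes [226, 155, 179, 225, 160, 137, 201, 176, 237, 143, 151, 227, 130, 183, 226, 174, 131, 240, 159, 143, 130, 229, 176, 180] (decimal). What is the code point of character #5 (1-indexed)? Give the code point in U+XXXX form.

U+30B7

Offset 0: leading byte 0xE2 = 11100010 → 3-byte char #1 = E2 9B B3.
Offset 3: leading byte 0xE1 = 11100001 → 3-byte char #2 = E1 A0 89.
Offset 6: leading byte 0xC9 = 11001001 → 2-byte char #3 = C9 B0.
Offset 8: leading byte 0xED = 11101101 → 3-byte char #4 = ED 8F 97.
Offset 11: leading byte 0xE3 = 11100011 → 3-byte char #5 = E3 82 B7.
Leading byte 0xE3 = 11100011 matches 1110xxxx → 3-byte sequence.
Byte 1: 0xE3 = 11100011, payload 0011 (4 bits).
Byte 2: 0x82 = 10000010 (10xxxxxx ✓), payload 000010.
Byte 3: 0xB7 = 10110111 (10xxxxxx ✓), payload 110111.
Concatenate: 0011000010110111 = 0x30B7 (16 bits → U+30B7).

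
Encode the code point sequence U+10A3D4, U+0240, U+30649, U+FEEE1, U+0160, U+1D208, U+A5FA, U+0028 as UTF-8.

F4 8A 8F 94 C9 80 F0 B0 99 89 F3 BE BB A1 C5 A0 F0 9D 88 88 EA 97 BA 28

U+10A3D4: 4-byte form → F4 8A 8F 94.
U+0240: 2-byte form → C9 80.
U+30649: 4-byte form → F0 B0 99 89.
U+FEEE1: 4-byte form → F3 BE BB A1.
U+0160: 2-byte form → C5 A0.
U+1D208: 4-byte form → F0 9D 88 88.
U+A5FA: 3-byte form → EA 97 BA.
U+0028: 1-byte form → 28.
Concatenated (24 bytes): F4 8A 8F 94 C9 80 F0 B0 99 89 F3 BE BB A1 C5 A0 F0 9D 88 88 EA 97 BA 28.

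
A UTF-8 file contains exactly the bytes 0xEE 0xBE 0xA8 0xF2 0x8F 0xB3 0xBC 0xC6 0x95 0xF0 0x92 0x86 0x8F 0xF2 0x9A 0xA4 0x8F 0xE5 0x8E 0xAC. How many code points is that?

Byte at offset 0: 0xEE = 11101110 → 3-byte char (#1). Advance 3.
Byte at offset 3: 0xF2 = 11110010 → 4-byte char (#2). Advance 4.
Byte at offset 7: 0xC6 = 11000110 → 2-byte char (#3). Advance 2.
Byte at offset 9: 0xF0 = 11110000 → 4-byte char (#4). Advance 4.
Byte at offset 13: 0xF2 = 11110010 → 4-byte char (#5). Advance 4.
Byte at offset 17: 0xE5 = 11100101 → 3-byte char (#6). Advance 3.
Reached end at offset 20 after 6 code points.

6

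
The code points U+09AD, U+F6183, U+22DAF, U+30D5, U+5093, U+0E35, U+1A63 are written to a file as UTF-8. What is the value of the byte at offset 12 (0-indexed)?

0x83

U+09AD → 3-byte form E0 A6 AD at offsets 0–2.
U+F6183 → 4-byte form F3 B6 86 83 at offsets 3–6.
U+22DAF → 4-byte form F0 A2 B6 AF at offsets 7–10.
U+30D5 → 3-byte form E3 83 95 at offsets 11–13.
Offset 12 falls in char 4's range; it's byte 2 of E3 83 95 = 0x83.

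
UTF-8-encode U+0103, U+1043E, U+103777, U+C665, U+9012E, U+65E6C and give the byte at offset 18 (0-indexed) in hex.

U+0103 → 2-byte form C4 83 at offsets 0–1.
U+1043E → 4-byte form F0 90 90 BE at offsets 2–5.
U+103777 → 4-byte form F4 83 9D B7 at offsets 6–9.
U+C665 → 3-byte form EC 99 A5 at offsets 10–12.
U+9012E → 4-byte form F2 90 84 AE at offsets 13–16.
U+65E6C → 4-byte form F1 A5 B9 AC at offsets 17–20.
Offset 18 falls in char 6's range; it's byte 2 of F1 A5 B9 AC = 0xA5.

0xA5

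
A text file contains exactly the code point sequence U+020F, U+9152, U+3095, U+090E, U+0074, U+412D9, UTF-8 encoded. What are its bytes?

U+020F: 2-byte form → C8 8F.
U+9152: 3-byte form → E9 85 92.
U+3095: 3-byte form → E3 82 95.
U+090E: 3-byte form → E0 A4 8E.
U+0074: 1-byte form → 74.
U+412D9: 4-byte form → F1 81 8B 99.
Concatenated (16 bytes): C8 8F E9 85 92 E3 82 95 E0 A4 8E 74 F1 81 8B 99.

C8 8F E9 85 92 E3 82 95 E0 A4 8E 74 F1 81 8B 99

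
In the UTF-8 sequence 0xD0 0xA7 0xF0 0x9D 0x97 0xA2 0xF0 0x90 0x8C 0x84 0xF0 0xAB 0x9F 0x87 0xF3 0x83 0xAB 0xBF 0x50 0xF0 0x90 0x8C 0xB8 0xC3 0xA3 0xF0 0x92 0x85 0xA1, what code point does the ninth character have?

U+12161

Offset 0: leading byte 0xD0 = 11010000 → 2-byte char #1 = D0 A7.
Offset 2: leading byte 0xF0 = 11110000 → 4-byte char #2 = F0 9D 97 A2.
Offset 6: leading byte 0xF0 = 11110000 → 4-byte char #3 = F0 90 8C 84.
Offset 10: leading byte 0xF0 = 11110000 → 4-byte char #4 = F0 AB 9F 87.
Offset 14: leading byte 0xF3 = 11110011 → 4-byte char #5 = F3 83 AB BF.
Offset 18: leading byte 0x50 = 01010000 → 1-byte char #6 = 50.
Offset 19: leading byte 0xF0 = 11110000 → 4-byte char #7 = F0 90 8C B8.
Offset 23: leading byte 0xC3 = 11000011 → 2-byte char #8 = C3 A3.
Offset 25: leading byte 0xF0 = 11110000 → 4-byte char #9 = F0 92 85 A1.
Leading byte 0xF0 = 11110000 matches 11110xxx → 4-byte sequence.
Byte 1: 0xF0 = 11110000, payload 000 (3 bits).
Byte 2: 0x92 = 10010010 (10xxxxxx ✓), payload 010010.
Byte 3: 0x85 = 10000101 (10xxxxxx ✓), payload 000101.
Byte 4: 0xA1 = 10100001 (10xxxxxx ✓), payload 100001.
Concatenate: 000010010000101100001 = 0x12161 (21 bits → U+12161).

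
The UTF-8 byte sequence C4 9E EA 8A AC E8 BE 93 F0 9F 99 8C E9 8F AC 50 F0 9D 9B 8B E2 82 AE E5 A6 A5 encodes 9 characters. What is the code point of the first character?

U+011E

Offset 0: leading byte 0xC4 = 11000100 → 2-byte char #1 = C4 9E.
Leading byte 0xC4 = 11000100 matches 110xxxxx → 2-byte sequence.
Byte 1: 0xC4 = 11000100, payload 00100 (5 bits).
Byte 2: 0x9E = 10011110 (10xxxxxx ✓), payload 011110.
Concatenate: 00100011110 = 0x11E (11 bits → U+011E).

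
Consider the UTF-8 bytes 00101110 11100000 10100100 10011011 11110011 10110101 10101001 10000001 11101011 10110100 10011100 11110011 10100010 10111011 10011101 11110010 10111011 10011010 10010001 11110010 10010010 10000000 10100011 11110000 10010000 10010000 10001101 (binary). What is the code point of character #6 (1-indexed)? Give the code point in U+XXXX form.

U+BB691

Offset 0: leading byte 0x2E = 00101110 → 1-byte char #1 = 2E.
Offset 1: leading byte 0xE0 = 11100000 → 3-byte char #2 = E0 A4 9B.
Offset 4: leading byte 0xF3 = 11110011 → 4-byte char #3 = F3 B5 A9 81.
Offset 8: leading byte 0xEB = 11101011 → 3-byte char #4 = EB B4 9C.
Offset 11: leading byte 0xF3 = 11110011 → 4-byte char #5 = F3 A2 BB 9D.
Offset 15: leading byte 0xF2 = 11110010 → 4-byte char #6 = F2 BB 9A 91.
Leading byte 0xF2 = 11110010 matches 11110xxx → 4-byte sequence.
Byte 1: 0xF2 = 11110010, payload 010 (3 bits).
Byte 2: 0xBB = 10111011 (10xxxxxx ✓), payload 111011.
Byte 3: 0x9A = 10011010 (10xxxxxx ✓), payload 011010.
Byte 4: 0x91 = 10010001 (10xxxxxx ✓), payload 010001.
Concatenate: 010111011011010010001 = 0xBB691 (21 bits → U+BB691).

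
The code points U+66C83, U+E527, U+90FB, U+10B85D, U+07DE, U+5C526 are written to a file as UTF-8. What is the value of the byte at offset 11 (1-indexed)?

1-indexed offset 11 is 0-indexed offset 10.
U+66C83 → 4-byte form F1 A6 B2 83 at offsets 0–3.
U+E527 → 3-byte form EE 94 A7 at offsets 4–6.
U+90FB → 3-byte form E9 83 BB at offsets 7–9.
U+10B85D → 4-byte form F4 8B A1 9D at offsets 10–13.
Offset 10 falls in char 4's range; it's byte 1 of F4 8B A1 9D = 0xF4.

0xF4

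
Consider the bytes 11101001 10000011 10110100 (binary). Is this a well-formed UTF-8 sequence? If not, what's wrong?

Leading byte 0xE9 = 11101001 → 3-byte form.
Continuation bytes 0x83=10000011, 0xB4=10110100 all match 10xxxxxx.
Decoded value 0x90F4 is ≥ 0x800 (shortest form) and not a surrogate.

valid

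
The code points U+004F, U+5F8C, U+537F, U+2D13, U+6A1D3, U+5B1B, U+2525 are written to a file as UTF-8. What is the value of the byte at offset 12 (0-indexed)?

0x87

U+004F → 1-byte form 4F at offsets 0–0.
U+5F8C → 3-byte form E5 BE 8C at offsets 1–3.
U+537F → 3-byte form E5 8D BF at offsets 4–6.
U+2D13 → 3-byte form E2 B4 93 at offsets 7–9.
U+6A1D3 → 4-byte form F1 AA 87 93 at offsets 10–13.
Offset 12 falls in char 5's range; it's byte 3 of F1 AA 87 93 = 0x87.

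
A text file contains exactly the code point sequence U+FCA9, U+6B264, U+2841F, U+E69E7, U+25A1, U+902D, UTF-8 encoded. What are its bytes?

EF B2 A9 F1 AB 89 A4 F0 A8 90 9F F3 A6 A7 A7 E2 96 A1 E9 80 AD

U+FCA9: 3-byte form → EF B2 A9.
U+6B264: 4-byte form → F1 AB 89 A4.
U+2841F: 4-byte form → F0 A8 90 9F.
U+E69E7: 4-byte form → F3 A6 A7 A7.
U+25A1: 3-byte form → E2 96 A1.
U+902D: 3-byte form → E9 80 AD.
Concatenated (21 bytes): EF B2 A9 F1 AB 89 A4 F0 A8 90 9F F3 A6 A7 A7 E2 96 A1 E9 80 AD.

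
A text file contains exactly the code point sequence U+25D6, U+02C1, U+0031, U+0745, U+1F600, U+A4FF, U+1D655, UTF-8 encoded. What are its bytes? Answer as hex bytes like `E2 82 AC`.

U+25D6: 3-byte form → E2 97 96.
U+02C1: 2-byte form → CB 81.
U+0031: 1-byte form → 31.
U+0745: 2-byte form → DD 85.
U+1F600: 4-byte form → F0 9F 98 80.
U+A4FF: 3-byte form → EA 93 BF.
U+1D655: 4-byte form → F0 9D 99 95.
Concatenated (19 bytes): E2 97 96 CB 81 31 DD 85 F0 9F 98 80 EA 93 BF F0 9D 99 95.

E2 97 96 CB 81 31 DD 85 F0 9F 98 80 EA 93 BF F0 9D 99 95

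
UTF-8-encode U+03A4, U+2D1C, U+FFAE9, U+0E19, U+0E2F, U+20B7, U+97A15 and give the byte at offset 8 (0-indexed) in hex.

U+03A4 → 2-byte form CE A4 at offsets 0–1.
U+2D1C → 3-byte form E2 B4 9C at offsets 2–4.
U+FFAE9 → 4-byte form F3 BF AB A9 at offsets 5–8.
Offset 8 falls in char 3's range; it's byte 4 of F3 BF AB A9 = 0xA9.

0xA9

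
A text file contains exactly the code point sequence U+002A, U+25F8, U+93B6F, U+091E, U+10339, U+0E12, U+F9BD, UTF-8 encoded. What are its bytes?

2A E2 97 B8 F2 93 AD AF E0 A4 9E F0 90 8C B9 E0 B8 92 EF A6 BD

U+002A: 1-byte form → 2A.
U+25F8: 3-byte form → E2 97 B8.
U+93B6F: 4-byte form → F2 93 AD AF.
U+091E: 3-byte form → E0 A4 9E.
U+10339: 4-byte form → F0 90 8C B9.
U+0E12: 3-byte form → E0 B8 92.
U+F9BD: 3-byte form → EF A6 BD.
Concatenated (21 bytes): 2A E2 97 B8 F2 93 AD AF E0 A4 9E F0 90 8C B9 E0 B8 92 EF A6 BD.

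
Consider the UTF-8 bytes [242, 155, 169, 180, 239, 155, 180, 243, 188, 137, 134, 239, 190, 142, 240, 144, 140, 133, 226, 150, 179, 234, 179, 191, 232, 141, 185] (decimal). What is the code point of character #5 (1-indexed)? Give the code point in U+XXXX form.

U+10305

Offset 0: leading byte 0xF2 = 11110010 → 4-byte char #1 = F2 9B A9 B4.
Offset 4: leading byte 0xEF = 11101111 → 3-byte char #2 = EF 9B B4.
Offset 7: leading byte 0xF3 = 11110011 → 4-byte char #3 = F3 BC 89 86.
Offset 11: leading byte 0xEF = 11101111 → 3-byte char #4 = EF BE 8E.
Offset 14: leading byte 0xF0 = 11110000 → 4-byte char #5 = F0 90 8C 85.
Leading byte 0xF0 = 11110000 matches 11110xxx → 4-byte sequence.
Byte 1: 0xF0 = 11110000, payload 000 (3 bits).
Byte 2: 0x90 = 10010000 (10xxxxxx ✓), payload 010000.
Byte 3: 0x8C = 10001100 (10xxxxxx ✓), payload 001100.
Byte 4: 0x85 = 10000101 (10xxxxxx ✓), payload 000101.
Concatenate: 000010000001100000101 = 0x10305 (21 bits → U+10305).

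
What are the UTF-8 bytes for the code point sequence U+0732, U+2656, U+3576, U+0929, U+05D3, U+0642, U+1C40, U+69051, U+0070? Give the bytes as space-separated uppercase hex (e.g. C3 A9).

U+0732: 2-byte form → DC B2.
U+2656: 3-byte form → E2 99 96.
U+3576: 3-byte form → E3 95 B6.
U+0929: 3-byte form → E0 A4 A9.
U+05D3: 2-byte form → D7 93.
U+0642: 2-byte form → D9 82.
U+1C40: 3-byte form → E1 B1 80.
U+69051: 4-byte form → F1 A9 81 91.
U+0070: 1-byte form → 70.
Concatenated (23 bytes): DC B2 E2 99 96 E3 95 B6 E0 A4 A9 D7 93 D9 82 E1 B1 80 F1 A9 81 91 70.

DC B2 E2 99 96 E3 95 B6 E0 A4 A9 D7 93 D9 82 E1 B1 80 F1 A9 81 91 70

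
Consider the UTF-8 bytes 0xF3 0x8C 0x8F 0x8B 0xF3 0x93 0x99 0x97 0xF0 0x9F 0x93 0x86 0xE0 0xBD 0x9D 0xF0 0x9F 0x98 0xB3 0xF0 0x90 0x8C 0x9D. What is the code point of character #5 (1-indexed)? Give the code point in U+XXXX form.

U+1F633

Offset 0: leading byte 0xF3 = 11110011 → 4-byte char #1 = F3 8C 8F 8B.
Offset 4: leading byte 0xF3 = 11110011 → 4-byte char #2 = F3 93 99 97.
Offset 8: leading byte 0xF0 = 11110000 → 4-byte char #3 = F0 9F 93 86.
Offset 12: leading byte 0xE0 = 11100000 → 3-byte char #4 = E0 BD 9D.
Offset 15: leading byte 0xF0 = 11110000 → 4-byte char #5 = F0 9F 98 B3.
Leading byte 0xF0 = 11110000 matches 11110xxx → 4-byte sequence.
Byte 1: 0xF0 = 11110000, payload 000 (3 bits).
Byte 2: 0x9F = 10011111 (10xxxxxx ✓), payload 011111.
Byte 3: 0x98 = 10011000 (10xxxxxx ✓), payload 011000.
Byte 4: 0xB3 = 10110011 (10xxxxxx ✓), payload 110011.
Concatenate: 000011111011000110011 = 0x1F633 (21 bits → U+1F633).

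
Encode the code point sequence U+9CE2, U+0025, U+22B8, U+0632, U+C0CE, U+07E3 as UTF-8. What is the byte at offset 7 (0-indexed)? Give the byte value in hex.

0xD8

U+9CE2 → 3-byte form E9 B3 A2 at offsets 0–2.
U+0025 → 1-byte form 25 at offsets 3–3.
U+22B8 → 3-byte form E2 8A B8 at offsets 4–6.
U+0632 → 2-byte form D8 B2 at offsets 7–8.
Offset 7 falls in char 4's range; it's byte 1 of D8 B2 = 0xD8.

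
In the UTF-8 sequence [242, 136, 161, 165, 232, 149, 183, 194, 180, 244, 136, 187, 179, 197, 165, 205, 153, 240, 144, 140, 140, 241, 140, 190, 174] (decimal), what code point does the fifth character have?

U+0165

Offset 0: leading byte 0xF2 = 11110010 → 4-byte char #1 = F2 88 A1 A5.
Offset 4: leading byte 0xE8 = 11101000 → 3-byte char #2 = E8 95 B7.
Offset 7: leading byte 0xC2 = 11000010 → 2-byte char #3 = C2 B4.
Offset 9: leading byte 0xF4 = 11110100 → 4-byte char #4 = F4 88 BB B3.
Offset 13: leading byte 0xC5 = 11000101 → 2-byte char #5 = C5 A5.
Leading byte 0xC5 = 11000101 matches 110xxxxx → 2-byte sequence.
Byte 1: 0xC5 = 11000101, payload 00101 (5 bits).
Byte 2: 0xA5 = 10100101 (10xxxxxx ✓), payload 100101.
Concatenate: 00101100101 = 0x165 (11 bits → U+0165).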